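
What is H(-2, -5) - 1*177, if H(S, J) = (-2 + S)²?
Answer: -161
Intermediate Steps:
H(-2, -5) - 1*177 = (-2 - 2)² - 1*177 = (-4)² - 177 = 16 - 177 = -161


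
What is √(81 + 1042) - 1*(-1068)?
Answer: 1068 + √1123 ≈ 1101.5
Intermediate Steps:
√(81 + 1042) - 1*(-1068) = √1123 + 1068 = 1068 + √1123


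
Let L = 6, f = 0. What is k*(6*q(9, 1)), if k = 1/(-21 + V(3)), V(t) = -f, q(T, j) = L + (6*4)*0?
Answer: -12/7 ≈ -1.7143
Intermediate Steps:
q(T, j) = 6 (q(T, j) = 6 + (6*4)*0 = 6 + 24*0 = 6 + 0 = 6)
V(t) = 0 (V(t) = -1*0 = 0)
k = -1/21 (k = 1/(-21 + 0) = 1/(-21) = -1/21 ≈ -0.047619)
k*(6*q(9, 1)) = -2*6/7 = -1/21*36 = -12/7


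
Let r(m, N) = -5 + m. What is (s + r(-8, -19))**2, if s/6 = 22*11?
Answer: 2070721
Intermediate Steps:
s = 1452 (s = 6*(22*11) = 6*242 = 1452)
(s + r(-8, -19))**2 = (1452 + (-5 - 8))**2 = (1452 - 13)**2 = 1439**2 = 2070721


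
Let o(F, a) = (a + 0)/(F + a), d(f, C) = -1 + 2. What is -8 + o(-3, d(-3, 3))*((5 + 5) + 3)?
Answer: -29/2 ≈ -14.500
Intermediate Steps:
d(f, C) = 1
o(F, a) = a/(F + a)
-8 + o(-3, d(-3, 3))*((5 + 5) + 3) = -8 + (1/(-3 + 1))*((5 + 5) + 3) = -8 + (1/(-2))*(10 + 3) = -8 + (1*(-1/2))*13 = -8 - 1/2*13 = -8 - 13/2 = -29/2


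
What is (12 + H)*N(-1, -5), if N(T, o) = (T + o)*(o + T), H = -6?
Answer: 216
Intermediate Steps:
N(T, o) = (T + o)**2 (N(T, o) = (T + o)*(T + o) = (T + o)**2)
(12 + H)*N(-1, -5) = (12 - 6)*(-1 - 5)**2 = 6*(-6)**2 = 6*36 = 216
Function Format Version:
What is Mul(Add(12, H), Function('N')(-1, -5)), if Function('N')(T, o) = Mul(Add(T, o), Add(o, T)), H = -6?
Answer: 216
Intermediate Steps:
Function('N')(T, o) = Pow(Add(T, o), 2) (Function('N')(T, o) = Mul(Add(T, o), Add(T, o)) = Pow(Add(T, o), 2))
Mul(Add(12, H), Function('N')(-1, -5)) = Mul(Add(12, -6), Pow(Add(-1, -5), 2)) = Mul(6, Pow(-6, 2)) = Mul(6, 36) = 216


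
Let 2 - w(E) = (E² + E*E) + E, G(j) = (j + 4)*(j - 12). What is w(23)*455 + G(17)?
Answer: -490840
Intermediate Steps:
G(j) = (-12 + j)*(4 + j) (G(j) = (4 + j)*(-12 + j) = (-12 + j)*(4 + j))
w(E) = 2 - E - 2*E² (w(E) = 2 - ((E² + E*E) + E) = 2 - ((E² + E²) + E) = 2 - (2*E² + E) = 2 - (E + 2*E²) = 2 + (-E - 2*E²) = 2 - E - 2*E²)
w(23)*455 + G(17) = (2 - 1*23 - 2*23²)*455 + (-48 + 17² - 8*17) = (2 - 23 - 2*529)*455 + (-48 + 289 - 136) = (2 - 23 - 1058)*455 + 105 = -1079*455 + 105 = -490945 + 105 = -490840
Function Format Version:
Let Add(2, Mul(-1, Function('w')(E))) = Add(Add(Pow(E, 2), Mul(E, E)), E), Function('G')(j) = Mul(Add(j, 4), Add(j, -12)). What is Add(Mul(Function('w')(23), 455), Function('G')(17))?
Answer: -490840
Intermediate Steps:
Function('G')(j) = Mul(Add(-12, j), Add(4, j)) (Function('G')(j) = Mul(Add(4, j), Add(-12, j)) = Mul(Add(-12, j), Add(4, j)))
Function('w')(E) = Add(2, Mul(-1, E), Mul(-2, Pow(E, 2))) (Function('w')(E) = Add(2, Mul(-1, Add(Add(Pow(E, 2), Mul(E, E)), E))) = Add(2, Mul(-1, Add(Add(Pow(E, 2), Pow(E, 2)), E))) = Add(2, Mul(-1, Add(Mul(2, Pow(E, 2)), E))) = Add(2, Mul(-1, Add(E, Mul(2, Pow(E, 2))))) = Add(2, Add(Mul(-1, E), Mul(-2, Pow(E, 2)))) = Add(2, Mul(-1, E), Mul(-2, Pow(E, 2))))
Add(Mul(Function('w')(23), 455), Function('G')(17)) = Add(Mul(Add(2, Mul(-1, 23), Mul(-2, Pow(23, 2))), 455), Add(-48, Pow(17, 2), Mul(-8, 17))) = Add(Mul(Add(2, -23, Mul(-2, 529)), 455), Add(-48, 289, -136)) = Add(Mul(Add(2, -23, -1058), 455), 105) = Add(Mul(-1079, 455), 105) = Add(-490945, 105) = -490840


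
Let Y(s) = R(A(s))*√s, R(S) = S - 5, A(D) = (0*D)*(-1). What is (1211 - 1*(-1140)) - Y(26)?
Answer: 2351 + 5*√26 ≈ 2376.5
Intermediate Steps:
A(D) = 0 (A(D) = 0*(-1) = 0)
R(S) = -5 + S
Y(s) = -5*√s (Y(s) = (-5 + 0)*√s = -5*√s)
(1211 - 1*(-1140)) - Y(26) = (1211 - 1*(-1140)) - (-5)*√26 = (1211 + 1140) + 5*√26 = 2351 + 5*√26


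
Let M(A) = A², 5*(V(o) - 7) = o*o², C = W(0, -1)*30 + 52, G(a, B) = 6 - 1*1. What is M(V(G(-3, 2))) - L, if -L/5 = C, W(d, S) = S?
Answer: 1134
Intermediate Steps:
G(a, B) = 5 (G(a, B) = 6 - 1 = 5)
C = 22 (C = -1*30 + 52 = -30 + 52 = 22)
V(o) = 7 + o³/5 (V(o) = 7 + (o*o²)/5 = 7 + o³/5)
L = -110 (L = -5*22 = -110)
M(V(G(-3, 2))) - L = (7 + (⅕)*5³)² - 1*(-110) = (7 + (⅕)*125)² + 110 = (7 + 25)² + 110 = 32² + 110 = 1024 + 110 = 1134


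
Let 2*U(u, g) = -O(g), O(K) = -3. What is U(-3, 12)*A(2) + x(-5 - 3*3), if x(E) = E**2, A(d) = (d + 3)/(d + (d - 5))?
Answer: 377/2 ≈ 188.50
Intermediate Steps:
U(u, g) = 3/2 (U(u, g) = (-1*(-3))/2 = (1/2)*3 = 3/2)
A(d) = (3 + d)/(-5 + 2*d) (A(d) = (3 + d)/(d + (-5 + d)) = (3 + d)/(-5 + 2*d))
U(-3, 12)*A(2) + x(-5 - 3*3) = 3*((3 + 2)/(-5 + 2*2))/2 + (-5 - 3*3)**2 = 3*(5/(-5 + 4))/2 + (-5 - 9)**2 = 3*(5/(-1))/2 + (-14)**2 = 3*(-1*5)/2 + 196 = (3/2)*(-5) + 196 = -15/2 + 196 = 377/2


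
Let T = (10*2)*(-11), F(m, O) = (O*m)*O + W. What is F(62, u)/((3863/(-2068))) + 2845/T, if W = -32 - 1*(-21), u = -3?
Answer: -51970671/169972 ≈ -305.76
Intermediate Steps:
W = -11 (W = -32 + 21 = -11)
F(m, O) = -11 + m*O² (F(m, O) = (O*m)*O - 11 = m*O² - 11 = -11 + m*O²)
T = -220 (T = 20*(-11) = -220)
F(62, u)/((3863/(-2068))) + 2845/T = (-11 + 62*(-3)²)/((3863/(-2068))) + 2845/(-220) = (-11 + 62*9)/((3863*(-1/2068))) + 2845*(-1/220) = (-11 + 558)/(-3863/2068) - 569/44 = 547*(-2068/3863) - 569/44 = -1131196/3863 - 569/44 = -51970671/169972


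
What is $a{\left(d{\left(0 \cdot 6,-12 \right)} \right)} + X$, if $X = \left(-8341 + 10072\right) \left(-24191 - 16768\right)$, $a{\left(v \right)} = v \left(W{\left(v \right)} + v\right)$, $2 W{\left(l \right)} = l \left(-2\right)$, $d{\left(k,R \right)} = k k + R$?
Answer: $-70900029$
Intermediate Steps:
$d{\left(k,R \right)} = R + k^{2}$ ($d{\left(k,R \right)} = k^{2} + R = R + k^{2}$)
$W{\left(l \right)} = - l$ ($W{\left(l \right)} = \frac{l \left(-2\right)}{2} = \frac{\left(-2\right) l}{2} = - l$)
$a{\left(v \right)} = 0$ ($a{\left(v \right)} = v \left(- v + v\right) = v 0 = 0$)
$X = -70900029$ ($X = 1731 \left(-40959\right) = -70900029$)
$a{\left(d{\left(0 \cdot 6,-12 \right)} \right)} + X = 0 - 70900029 = -70900029$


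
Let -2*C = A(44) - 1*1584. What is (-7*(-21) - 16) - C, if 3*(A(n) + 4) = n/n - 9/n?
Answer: -174997/264 ≈ -662.87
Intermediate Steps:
A(n) = -11/3 - 3/n (A(n) = -4 + (n/n - 9/n)/3 = -4 + (1 - 9/n)/3 = -4 + (⅓ - 3/n) = -11/3 - 3/n)
C = 209581/264 (C = -((-11/3 - 3/44) - 1*1584)/2 = -((-11/3 - 3*1/44) - 1584)/2 = -((-11/3 - 3/44) - 1584)/2 = -(-493/132 - 1584)/2 = -½*(-209581/132) = 209581/264 ≈ 793.87)
(-7*(-21) - 16) - C = (-7*(-21) - 16) - 1*209581/264 = (147 - 16) - 209581/264 = 131 - 209581/264 = -174997/264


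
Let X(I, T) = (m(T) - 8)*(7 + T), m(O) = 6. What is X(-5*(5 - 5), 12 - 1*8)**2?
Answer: 484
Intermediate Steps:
X(I, T) = -14 - 2*T (X(I, T) = (6 - 8)*(7 + T) = -2*(7 + T) = -14 - 2*T)
X(-5*(5 - 5), 12 - 1*8)**2 = (-14 - 2*(12 - 1*8))**2 = (-14 - 2*(12 - 8))**2 = (-14 - 2*4)**2 = (-14 - 8)**2 = (-22)**2 = 484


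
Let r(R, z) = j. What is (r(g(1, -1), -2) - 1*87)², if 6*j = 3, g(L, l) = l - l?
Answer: 29929/4 ≈ 7482.3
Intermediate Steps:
g(L, l) = 0
j = ½ (j = (⅙)*3 = ½ ≈ 0.50000)
r(R, z) = ½
(r(g(1, -1), -2) - 1*87)² = (½ - 1*87)² = (½ - 87)² = (-173/2)² = 29929/4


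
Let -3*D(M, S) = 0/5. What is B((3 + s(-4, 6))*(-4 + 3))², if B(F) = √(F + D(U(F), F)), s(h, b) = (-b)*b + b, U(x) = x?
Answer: 27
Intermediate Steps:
s(h, b) = b - b² (s(h, b) = -b² + b = b - b²)
D(M, S) = 0 (D(M, S) = -0/5 = -⅓*0 = 0)
B(F) = √F (B(F) = √(F + 0) = √F)
B((3 + s(-4, 6))*(-4 + 3))² = (√((3 + 6*(1 - 1*6))*(-4 + 3)))² = (√((3 + 6*(1 - 6))*(-1)))² = (√((3 + 6*(-5))*(-1)))² = (√((3 - 30)*(-1)))² = (√(-27*(-1)))² = (√27)² = (3*√3)² = 27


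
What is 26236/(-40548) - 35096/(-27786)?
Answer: 28919963/46944447 ≈ 0.61605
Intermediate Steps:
26236/(-40548) - 35096/(-27786) = 26236*(-1/40548) - 35096*(-1/27786) = -6559/10137 + 17548/13893 = 28919963/46944447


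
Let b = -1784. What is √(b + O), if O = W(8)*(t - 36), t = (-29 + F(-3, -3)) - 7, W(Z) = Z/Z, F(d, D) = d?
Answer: 13*I*√11 ≈ 43.116*I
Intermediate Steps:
W(Z) = 1
t = -39 (t = (-29 - 3) - 7 = -32 - 7 = -39)
O = -75 (O = 1*(-39 - 36) = 1*(-75) = -75)
√(b + O) = √(-1784 - 75) = √(-1859) = 13*I*√11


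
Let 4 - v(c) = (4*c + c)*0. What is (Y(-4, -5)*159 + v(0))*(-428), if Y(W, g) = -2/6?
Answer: 20972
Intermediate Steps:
Y(W, g) = -1/3 (Y(W, g) = -2*1/6 = -1/3)
v(c) = 4 (v(c) = 4 - (4*c + c)*0 = 4 - 5*c*0 = 4 - 1*0 = 4 + 0 = 4)
(Y(-4, -5)*159 + v(0))*(-428) = (-1/3*159 + 4)*(-428) = (-53 + 4)*(-428) = -49*(-428) = 20972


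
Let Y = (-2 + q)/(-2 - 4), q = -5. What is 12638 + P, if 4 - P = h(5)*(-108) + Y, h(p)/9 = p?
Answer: 105005/6 ≈ 17501.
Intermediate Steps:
h(p) = 9*p
Y = 7/6 (Y = (-2 - 5)/(-2 - 4) = -7/(-6) = -⅙*(-7) = 7/6 ≈ 1.1667)
P = 29177/6 (P = 4 - ((9*5)*(-108) + 7/6) = 4 - (45*(-108) + 7/6) = 4 - (-4860 + 7/6) = 4 - 1*(-29153/6) = 4 + 29153/6 = 29177/6 ≈ 4862.8)
12638 + P = 12638 + 29177/6 = 105005/6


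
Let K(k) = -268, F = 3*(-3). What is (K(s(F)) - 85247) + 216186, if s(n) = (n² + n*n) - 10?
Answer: 130671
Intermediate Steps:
F = -9
s(n) = -10 + 2*n² (s(n) = (n² + n²) - 10 = 2*n² - 10 = -10 + 2*n²)
(K(s(F)) - 85247) + 216186 = (-268 - 85247) + 216186 = -85515 + 216186 = 130671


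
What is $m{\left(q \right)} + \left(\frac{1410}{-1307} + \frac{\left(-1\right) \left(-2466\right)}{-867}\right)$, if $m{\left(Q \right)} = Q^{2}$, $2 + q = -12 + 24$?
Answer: $\frac{36290456}{377723} \approx 96.077$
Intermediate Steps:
$q = 10$ ($q = -2 + \left(-12 + 24\right) = -2 + 12 = 10$)
$m{\left(q \right)} + \left(\frac{1410}{-1307} + \frac{\left(-1\right) \left(-2466\right)}{-867}\right) = 10^{2} + \left(\frac{1410}{-1307} + \frac{\left(-1\right) \left(-2466\right)}{-867}\right) = 100 + \left(1410 \left(- \frac{1}{1307}\right) + 2466 \left(- \frac{1}{867}\right)\right) = 100 - \frac{1481844}{377723} = \frac{36290456}{377723}$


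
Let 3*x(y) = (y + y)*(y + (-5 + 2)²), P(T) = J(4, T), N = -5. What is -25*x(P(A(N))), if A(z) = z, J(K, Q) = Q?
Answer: 1000/3 ≈ 333.33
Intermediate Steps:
P(T) = T
x(y) = 2*y*(9 + y)/3 (x(y) = ((y + y)*(y + (-5 + 2)²))/3 = ((2*y)*(y + (-3)²))/3 = ((2*y)*(y + 9))/3 = ((2*y)*(9 + y))/3 = (2*y*(9 + y))/3 = 2*y*(9 + y)/3)
-25*x(P(A(N))) = -50*(-5)*(9 - 5)/3 = -50*(-5)*4/3 = -25*(-40/3) = 1000/3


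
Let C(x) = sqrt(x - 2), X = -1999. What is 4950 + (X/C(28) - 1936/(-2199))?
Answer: 10886986/2199 - 1999*sqrt(26)/26 ≈ 4558.8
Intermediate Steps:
C(x) = sqrt(-2 + x)
4950 + (X/C(28) - 1936/(-2199)) = 4950 + (-1999/sqrt(-2 + 28) - 1936/(-2199)) = 4950 + (-1999*sqrt(26)/26 - 1936*(-1/2199)) = 4950 + (-1999*sqrt(26)/26 + 1936/2199) = 4950 + (1936/2199 - 1999*sqrt(26)/26) = 10886986/2199 - 1999*sqrt(26)/26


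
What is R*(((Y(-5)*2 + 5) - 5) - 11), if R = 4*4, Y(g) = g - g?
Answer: -176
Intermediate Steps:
Y(g) = 0
R = 16
R*(((Y(-5)*2 + 5) - 5) - 11) = 16*(((0*2 + 5) - 5) - 11) = 16*(((0 + 5) - 5) - 11) = 16*((5 - 5) - 11) = 16*(0 - 11) = 16*(-11) = -176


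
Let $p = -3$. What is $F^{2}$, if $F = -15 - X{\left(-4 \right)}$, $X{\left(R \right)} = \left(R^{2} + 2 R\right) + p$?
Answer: $400$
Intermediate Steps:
$X{\left(R \right)} = -3 + R^{2} + 2 R$ ($X{\left(R \right)} = \left(R^{2} + 2 R\right) - 3 = -3 + R^{2} + 2 R$)
$F = -20$ ($F = -15 - \left(-3 + \left(-4\right)^{2} + 2 \left(-4\right)\right) = -15 - \left(-3 + 16 - 8\right) = -15 - 5 = -20$)
$F^{2} = \left(-20\right)^{2} = 400$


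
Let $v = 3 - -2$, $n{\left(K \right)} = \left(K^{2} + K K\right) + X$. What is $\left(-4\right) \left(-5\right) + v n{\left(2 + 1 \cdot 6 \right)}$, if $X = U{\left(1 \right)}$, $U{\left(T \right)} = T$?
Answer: $665$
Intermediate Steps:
$X = 1$
$n{\left(K \right)} = 1 + 2 K^{2}$ ($n{\left(K \right)} = \left(K^{2} + K K\right) + 1 = \left(K^{2} + K^{2}\right) + 1 = 2 K^{2} + 1 = 1 + 2 K^{2}$)
$v = 5$ ($v = 3 + 2 = 5$)
$\left(-4\right) \left(-5\right) + v n{\left(2 + 1 \cdot 6 \right)} = \left(-4\right) \left(-5\right) + 5 \left(1 + 2 \left(2 + 1 \cdot 6\right)^{2}\right) = 20 + 5 \left(1 + 2 \left(2 + 6\right)^{2}\right) = 20 + 5 \left(1 + 2 \cdot 8^{2}\right) = 20 + 5 \left(1 + 2 \cdot 64\right) = 20 + 5 \left(1 + 128\right) = 20 + 5 \cdot 129 = 20 + 645 = 665$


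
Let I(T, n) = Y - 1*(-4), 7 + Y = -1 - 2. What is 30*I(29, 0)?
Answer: -180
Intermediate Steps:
Y = -10 (Y = -7 + (-1 - 2) = -7 - 3 = -10)
I(T, n) = -6 (I(T, n) = -10 - 1*(-4) = -10 + 4 = -6)
30*I(29, 0) = 30*(-6) = -180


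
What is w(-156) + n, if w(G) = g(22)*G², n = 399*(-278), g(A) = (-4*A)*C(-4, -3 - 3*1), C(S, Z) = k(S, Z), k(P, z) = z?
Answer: 12738486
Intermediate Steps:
C(S, Z) = Z
g(A) = 24*A (g(A) = (-4*A)*(-3 - 3*1) = (-4*A)*(-3 - 3) = -4*A*(-6) = 24*A)
n = -110922
w(G) = 528*G² (w(G) = (24*22)*G² = 528*G²)
w(-156) + n = 528*(-156)² - 110922 = 528*24336 - 110922 = 12849408 - 110922 = 12738486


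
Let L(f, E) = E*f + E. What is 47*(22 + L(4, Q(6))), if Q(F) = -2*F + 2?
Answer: -1316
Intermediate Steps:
Q(F) = 2 - 2*F
L(f, E) = E + E*f
47*(22 + L(4, Q(6))) = 47*(22 + (2 - 2*6)*(1 + 4)) = 47*(22 + (2 - 12)*5) = 47*(22 - 10*5) = 47*(22 - 50) = 47*(-28) = -1316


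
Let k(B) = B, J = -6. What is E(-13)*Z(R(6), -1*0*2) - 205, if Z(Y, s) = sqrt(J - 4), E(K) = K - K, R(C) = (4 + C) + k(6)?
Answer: -205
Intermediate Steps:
R(C) = 10 + C (R(C) = (4 + C) + 6 = 10 + C)
E(K) = 0
Z(Y, s) = I*sqrt(10) (Z(Y, s) = sqrt(-6 - 4) = sqrt(-10) = I*sqrt(10))
E(-13)*Z(R(6), -1*0*2) - 205 = 0*(I*sqrt(10)) - 205 = 0 - 205 = -205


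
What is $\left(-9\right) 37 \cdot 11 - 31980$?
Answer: $-35643$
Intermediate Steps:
$\left(-9\right) 37 \cdot 11 - 31980 = \left(-333\right) 11 - 31980 = -3663 - 31980 = -35643$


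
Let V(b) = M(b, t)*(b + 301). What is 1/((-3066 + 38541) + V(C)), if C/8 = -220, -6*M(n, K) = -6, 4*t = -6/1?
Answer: 1/34016 ≈ 2.9398e-5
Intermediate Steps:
t = -3/2 (t = (-6/1)/4 = (-6*1)/4 = (¼)*(-6) = -3/2 ≈ -1.5000)
M(n, K) = 1 (M(n, K) = -⅙*(-6) = 1)
C = -1760 (C = 8*(-220) = -1760)
V(b) = 301 + b (V(b) = 1*(b + 301) = 1*(301 + b) = 301 + b)
1/((-3066 + 38541) + V(C)) = 1/((-3066 + 38541) + (301 - 1760)) = 1/(35475 - 1459) = 1/34016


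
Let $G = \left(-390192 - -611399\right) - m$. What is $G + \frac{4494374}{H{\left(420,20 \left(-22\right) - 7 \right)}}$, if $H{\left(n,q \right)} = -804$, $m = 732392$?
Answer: $- \frac{207743557}{402} \approx -5.1678 \cdot 10^{5}$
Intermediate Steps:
$G = -511185$ ($G = \left(-390192 - -611399\right) - 732392 = \left(-390192 + 611399\right) - 732392 = 221207 - 732392 = -511185$)
$G + \frac{4494374}{H{\left(420,20 \left(-22\right) - 7 \right)}} = -511185 + \frac{4494374}{-804} = -511185 + 4494374 \left(- \frac{1}{804}\right) = -511185 - \frac{2247187}{402} = - \frac{207743557}{402}$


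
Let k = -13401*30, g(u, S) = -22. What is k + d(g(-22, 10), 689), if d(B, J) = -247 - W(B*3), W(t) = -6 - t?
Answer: -402337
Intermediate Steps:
k = -402030
d(B, J) = -241 + 3*B (d(B, J) = -247 - (-6 - B*3) = -247 - (-6 - 3*B) = -247 + (6 + 3*B) = -241 + 3*B)
k + d(g(-22, 10), 689) = -402030 + (-241 + 3*(-22)) = -402030 + (-241 - 66) = -402030 - 307 = -402337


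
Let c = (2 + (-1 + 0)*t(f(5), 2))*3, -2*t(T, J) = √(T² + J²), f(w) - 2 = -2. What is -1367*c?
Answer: -12303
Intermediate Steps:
f(w) = 0 (f(w) = 2 - 2 = 0)
t(T, J) = -√(J² + T²)/2 (t(T, J) = -√(T² + J²)/2 = -√(J² + T²)/2)
c = 9 (c = (2 + (-1 + 0)*(-√(2² + 0²)/2))*3 = (2 - (-1)*√(4 + 0)/2)*3 = (2 - (-1)*√4/2)*3 = (2 - (-1)*2/2)*3 = (2 - 1*(-1))*3 = (2 + 1)*3 = 3*3 = 9)
-1367*c = -1367*9 = -12303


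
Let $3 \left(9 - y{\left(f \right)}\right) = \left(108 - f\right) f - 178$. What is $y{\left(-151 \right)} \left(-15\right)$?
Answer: $-196570$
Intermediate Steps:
$y{\left(f \right)} = \frac{205}{3} - \frac{f \left(108 - f\right)}{3}$ ($y{\left(f \right)} = 9 - \frac{\left(108 - f\right) f - 178}{3} = 9 - \frac{f \left(108 - f\right) - 178}{3} = 9 - \frac{-178 + f \left(108 - f\right)}{3} = 9 - \left(- \frac{178}{3} + \frac{f \left(108 - f\right)}{3}\right) = \frac{205}{3} - \frac{f \left(108 - f\right)}{3}$)
$y{\left(-151 \right)} \left(-15\right) = \left(\frac{205}{3} - -5436 + \frac{\left(-151\right)^{2}}{3}\right) \left(-15\right) = \left(\frac{205}{3} + 5436 + \frac{1}{3} \cdot 22801\right) \left(-15\right) = \left(\frac{205}{3} + 5436 + \frac{22801}{3}\right) \left(-15\right) = \frac{39314}{3} \left(-15\right) = -196570$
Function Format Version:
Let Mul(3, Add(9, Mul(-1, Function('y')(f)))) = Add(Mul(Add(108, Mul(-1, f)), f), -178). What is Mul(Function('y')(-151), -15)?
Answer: -196570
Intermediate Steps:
Function('y')(f) = Add(Rational(205, 3), Mul(Rational(-1, 3), f, Add(108, Mul(-1, f)))) (Function('y')(f) = Add(9, Mul(Rational(-1, 3), Add(Mul(Add(108, Mul(-1, f)), f), -178))) = Add(9, Mul(Rational(-1, 3), Add(Mul(f, Add(108, Mul(-1, f))), -178))) = Add(9, Mul(Rational(-1, 3), Add(-178, Mul(f, Add(108, Mul(-1, f)))))) = Add(9, Add(Rational(178, 3), Mul(Rational(-1, 3), f, Add(108, Mul(-1, f))))) = Add(Rational(205, 3), Mul(Rational(-1, 3), f, Add(108, Mul(-1, f)))))
Mul(Function('y')(-151), -15) = Mul(Add(Rational(205, 3), Mul(-36, -151), Mul(Rational(1, 3), Pow(-151, 2))), -15) = Mul(Add(Rational(205, 3), 5436, Mul(Rational(1, 3), 22801)), -15) = Mul(Add(Rational(205, 3), 5436, Rational(22801, 3)), -15) = Mul(Rational(39314, 3), -15) = -196570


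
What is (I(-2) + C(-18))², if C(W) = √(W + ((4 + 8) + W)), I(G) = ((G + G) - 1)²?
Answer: 601 + 100*I*√6 ≈ 601.0 + 244.95*I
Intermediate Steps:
I(G) = (-1 + 2*G)² (I(G) = (2*G - 1)² = (-1 + 2*G)²)
C(W) = √(12 + 2*W) (C(W) = √(W + (12 + W)) = √(12 + 2*W))
(I(-2) + C(-18))² = ((-1 + 2*(-2))² + √(12 + 2*(-18)))² = ((-1 - 4)² + √(12 - 36))² = ((-5)² + √(-24))² = (25 + 2*I*√6)²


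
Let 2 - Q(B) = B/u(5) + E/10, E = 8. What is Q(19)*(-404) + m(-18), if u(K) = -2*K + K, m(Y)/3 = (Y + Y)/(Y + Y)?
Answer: -2017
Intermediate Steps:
m(Y) = 3 (m(Y) = 3*((Y + Y)/(Y + Y)) = 3*((2*Y)/((2*Y))) = 3*((2*Y)*(1/(2*Y))) = 3*1 = 3)
u(K) = -K
Q(B) = 6/5 + B/5 (Q(B) = 2 - (B/((-1*5)) + 8/10) = 2 - (B/(-5) + 8*(⅒)) = 2 - (B*(-⅕) + ⅘) = 2 - (-B/5 + ⅘) = 2 - (⅘ - B/5) = 2 + (-⅘ + B/5) = 6/5 + B/5)
Q(19)*(-404) + m(-18) = (6/5 + (⅕)*19)*(-404) + 3 = (6/5 + 19/5)*(-404) + 3 = 5*(-404) + 3 = -2020 + 3 = -2017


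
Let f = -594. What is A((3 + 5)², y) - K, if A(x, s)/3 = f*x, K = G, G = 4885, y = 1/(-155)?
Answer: -118933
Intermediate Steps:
y = -1/155 ≈ -0.0064516
K = 4885
A(x, s) = -1782*x (A(x, s) = 3*(-594*x) = -1782*x)
A((3 + 5)², y) - K = -1782*(3 + 5)² - 1*4885 = -1782*8² - 4885 = -1782*64 - 4885 = -114048 - 4885 = -118933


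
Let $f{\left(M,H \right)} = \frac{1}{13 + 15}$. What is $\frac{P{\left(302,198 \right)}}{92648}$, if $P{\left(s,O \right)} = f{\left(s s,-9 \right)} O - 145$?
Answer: $- \frac{1931}{1297072} \approx -0.0014887$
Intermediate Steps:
$f{\left(M,H \right)} = \frac{1}{28}$
$P{\left(s,O \right)} = -145 + \frac{O}{28}$ ($P{\left(s,O \right)} = \frac{O}{28} - 145 = -145 + \frac{O}{28}$)
$\frac{P{\left(302,198 \right)}}{92648} = \frac{-145 + \frac{1}{28} \cdot 198}{92648} = \left(-145 + \frac{99}{14}\right) \frac{1}{92648} = \left(- \frac{1931}{14}\right) \frac{1}{92648} = - \frac{1931}{1297072}$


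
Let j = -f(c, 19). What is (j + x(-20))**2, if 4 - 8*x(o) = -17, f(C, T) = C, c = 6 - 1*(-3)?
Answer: 2601/64 ≈ 40.641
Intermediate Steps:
c = 9 (c = 6 + 3 = 9)
x(o) = 21/8 (x(o) = 1/2 - 1/8*(-17) = 1/2 + 17/8 = 21/8)
j = -9 (j = -1*9 = -9)
(j + x(-20))**2 = (-9 + 21/8)**2 = (-51/8)**2 = 2601/64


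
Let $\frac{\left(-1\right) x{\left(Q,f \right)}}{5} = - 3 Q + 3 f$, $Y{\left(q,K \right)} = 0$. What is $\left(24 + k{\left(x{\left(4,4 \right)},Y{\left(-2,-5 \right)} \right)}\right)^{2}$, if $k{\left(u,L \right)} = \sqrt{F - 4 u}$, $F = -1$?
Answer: $\left(24 + i\right)^{2} \approx 575.0 + 48.0 i$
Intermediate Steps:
$x{\left(Q,f \right)} = - 15 f + 15 Q$ ($x{\left(Q,f \right)} = - 5 \left(- 3 Q + 3 f\right) = - 15 f + 15 Q$)
$k{\left(u,L \right)} = \sqrt{-1 - 4 u}$
$\left(24 + k{\left(x{\left(4,4 \right)},Y{\left(-2,-5 \right)} \right)}\right)^{2} = \left(24 + \sqrt{-1 - 4 \left(\left(-15\right) 4 + 15 \cdot 4\right)}\right)^{2} = \left(24 + \sqrt{-1 - 4 \left(-60 + 60\right)}\right)^{2} = \left(24 + \sqrt{-1 - 0}\right)^{2} = \left(24 + \sqrt{-1 + 0}\right)^{2} = \left(24 + \sqrt{-1}\right)^{2} = \left(24 + i\right)^{2}$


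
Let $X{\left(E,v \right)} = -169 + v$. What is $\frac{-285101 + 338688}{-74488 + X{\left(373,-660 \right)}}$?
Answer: $- \frac{1307}{1837} \approx -0.71149$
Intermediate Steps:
$\frac{-285101 + 338688}{-74488 + X{\left(373,-660 \right)}} = \frac{-285101 + 338688}{-74488 - 829} = \frac{53587}{-74488 - 829} = \frac{53587}{-75317} = 53587 \left(- \frac{1}{75317}\right) = - \frac{1307}{1837}$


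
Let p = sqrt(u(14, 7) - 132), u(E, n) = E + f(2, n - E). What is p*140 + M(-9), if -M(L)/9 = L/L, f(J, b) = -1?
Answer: -9 + 140*I*sqrt(119) ≈ -9.0 + 1527.2*I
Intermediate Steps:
u(E, n) = -1 + E (u(E, n) = E - 1 = -1 + E)
M(L) = -9 (M(L) = -9*L/L = -9*1 = -9)
p = I*sqrt(119) (p = sqrt((-1 + 14) - 132) = sqrt(13 - 132) = sqrt(-119) = I*sqrt(119) ≈ 10.909*I)
p*140 + M(-9) = (I*sqrt(119))*140 - 9 = 140*I*sqrt(119) - 9 = -9 + 140*I*sqrt(119)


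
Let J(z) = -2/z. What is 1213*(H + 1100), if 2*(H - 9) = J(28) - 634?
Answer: 26898275/28 ≈ 9.6065e+5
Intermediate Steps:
H = -8625/28 (H = 9 + (-2/28 - 634)/2 = 9 + (-2*1/28 - 634)/2 = 9 + (-1/14 - 634)/2 = 9 + (½)*(-8877/14) = 9 - 8877/28 = -8625/28 ≈ -308.04)
1213*(H + 1100) = 1213*(-8625/28 + 1100) = 1213*(22175/28) = 26898275/28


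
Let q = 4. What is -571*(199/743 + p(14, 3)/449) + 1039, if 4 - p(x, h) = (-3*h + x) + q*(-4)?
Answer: 289234457/333607 ≈ 866.99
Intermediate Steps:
p(x, h) = 20 - x + 3*h (p(x, h) = 4 - ((-3*h + x) + 4*(-4)) = 4 - ((x - 3*h) - 16) = 4 - (-16 + x - 3*h) = 4 + (16 - x + 3*h) = 20 - x + 3*h)
-571*(199/743 + p(14, 3)/449) + 1039 = -571*(199/743 + (20 - 1*14 + 3*3)/449) + 1039 = -571*(199*(1/743) + (20 - 14 + 9)*(1/449)) + 1039 = -571*(199/743 + 15*(1/449)) + 1039 = -571*(199/743 + 15/449) + 1039 = -571*100496/333607 + 1039 = -57383216/333607 + 1039 = 289234457/333607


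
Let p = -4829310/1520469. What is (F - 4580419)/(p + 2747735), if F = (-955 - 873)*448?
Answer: -48009146557/24431819055 ≈ -1.9650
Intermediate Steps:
p = -536590/168941 (p = -4829310*1/1520469 = -536590/168941 ≈ -3.1762)
F = -818944 (F = -1828*448 = -818944)
(F - 4580419)/(p + 2747735) = (-818944 - 4580419)/(-536590/168941 + 2747735) = -5399363/464204562045/168941 = -5399363*168941/464204562045 = -48009146557/24431819055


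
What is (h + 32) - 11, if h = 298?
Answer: 319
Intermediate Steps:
(h + 32) - 11 = (298 + 32) - 11 = 330 - 11 = 319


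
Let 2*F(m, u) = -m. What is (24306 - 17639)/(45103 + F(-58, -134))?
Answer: 6667/45132 ≈ 0.14772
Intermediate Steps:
F(m, u) = -m/2 (F(m, u) = (-m)/2 = -m/2)
(24306 - 17639)/(45103 + F(-58, -134)) = (24306 - 17639)/(45103 - 1/2*(-58)) = 6667/(45103 + 29) = 6667/45132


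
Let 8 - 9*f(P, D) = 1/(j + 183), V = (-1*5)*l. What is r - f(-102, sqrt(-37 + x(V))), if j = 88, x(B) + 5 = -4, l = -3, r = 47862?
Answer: 116733251/2439 ≈ 47861.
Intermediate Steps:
V = 15 (V = -1*5*(-3) = -5*(-3) = 15)
x(B) = -9 (x(B) = -5 - 4 = -9)
f(P, D) = 2167/2439 (f(P, D) = 8/9 - 1/(9*(88 + 183)) = 8/9 - 1/9/271 = 8/9 - 1/9*1/271 = 8/9 - 1/2439 = 2167/2439)
r - f(-102, sqrt(-37 + x(V))) = 47862 - 1*2167/2439 = 47862 - 2167/2439 = 116733251/2439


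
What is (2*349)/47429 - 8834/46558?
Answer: -193245151/1104099691 ≈ -0.17502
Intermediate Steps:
(2*349)/47429 - 8834/46558 = 698*(1/47429) - 8834*1/46558 = 698/47429 - 4417/23279 = -193245151/1104099691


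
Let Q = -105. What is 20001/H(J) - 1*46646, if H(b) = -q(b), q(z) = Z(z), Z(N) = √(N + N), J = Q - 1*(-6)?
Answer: -46646 + 6667*I*√22/22 ≈ -46646.0 + 1421.4*I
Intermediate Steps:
J = -99 (J = -105 - 1*(-6) = -105 + 6 = -99)
Z(N) = √2*√N (Z(N) = √(2*N) = √2*√N)
q(z) = √2*√z
H(b) = -√2*√b
20001/H(J) - 1*46646 = 20001/((-√2*√(-99))) - 1*46646 = 20001/((-√2*3*I*√11)) - 46646 = 20001/((-3*I*√22)) - 46646 = 20001*(I*√22/66) - 46646 = 6667*I*√22/22 - 46646 = -46646 + 6667*I*√22/22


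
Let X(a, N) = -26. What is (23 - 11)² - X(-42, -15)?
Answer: 170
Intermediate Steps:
(23 - 11)² - X(-42, -15) = (23 - 11)² - 1*(-26) = 12² + 26 = 144 + 26 = 170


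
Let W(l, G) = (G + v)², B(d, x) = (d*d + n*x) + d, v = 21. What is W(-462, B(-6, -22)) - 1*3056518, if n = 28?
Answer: -2737293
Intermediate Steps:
B(d, x) = d + d² + 28*x (B(d, x) = (d*d + 28*x) + d = (d² + 28*x) + d = d + d² + 28*x)
W(l, G) = (21 + G)² (W(l, G) = (G + 21)² = (21 + G)²)
W(-462, B(-6, -22)) - 1*3056518 = (21 + (-6 + (-6)² + 28*(-22)))² - 1*3056518 = (21 + (-6 + 36 - 616))² - 3056518 = (21 - 586)² - 3056518 = (-565)² - 3056518 = 319225 - 3056518 = -2737293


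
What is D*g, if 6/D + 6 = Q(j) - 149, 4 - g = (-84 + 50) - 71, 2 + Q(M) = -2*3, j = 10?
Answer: -654/163 ≈ -4.0123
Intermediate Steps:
Q(M) = -8 (Q(M) = -2 - 2*3 = -2 - 6 = -8)
g = 109 (g = 4 - ((-84 + 50) - 71) = 4 - (-34 - 71) = 4 - 1*(-105) = 4 + 105 = 109)
D = -6/163 (D = 6/(-6 + (-8 - 149)) = 6/(-6 - 157) = 6/(-163) = 6*(-1/163) = -6/163 ≈ -0.036810)
D*g = -6/163*109 = -654/163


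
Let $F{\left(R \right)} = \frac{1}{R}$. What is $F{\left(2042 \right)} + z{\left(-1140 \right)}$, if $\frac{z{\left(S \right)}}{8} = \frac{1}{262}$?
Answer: $\frac{8299}{267502} \approx 0.031024$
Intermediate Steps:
$z{\left(S \right)} = \frac{4}{131}$ ($z{\left(S \right)} = \frac{8}{262} = 8 \cdot \frac{1}{262} = \frac{4}{131}$)
$F{\left(2042 \right)} + z{\left(-1140 \right)} = \frac{1}{2042} + \frac{4}{131} = \frac{8299}{267502}$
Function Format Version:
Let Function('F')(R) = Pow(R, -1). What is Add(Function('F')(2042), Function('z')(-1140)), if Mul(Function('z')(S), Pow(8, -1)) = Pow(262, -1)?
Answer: Rational(8299, 267502) ≈ 0.031024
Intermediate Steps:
Function('z')(S) = Rational(4, 131) (Function('z')(S) = Mul(8, Pow(262, -1)) = Mul(8, Rational(1, 262)) = Rational(4, 131))
Add(Function('F')(2042), Function('z')(-1140)) = Add(Pow(2042, -1), Rational(4, 131)) = Add(Rational(1, 2042), Rational(4, 131)) = Rational(8299, 267502)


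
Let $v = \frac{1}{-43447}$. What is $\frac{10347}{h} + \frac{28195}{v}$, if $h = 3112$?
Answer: $- \frac{3812163159133}{3112} \approx -1.225 \cdot 10^{9}$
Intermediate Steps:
$v = - \frac{1}{43447} \approx -2.3017 \cdot 10^{-5}$
$\frac{10347}{h} + \frac{28195}{v} = \frac{10347}{3112} + \frac{28195}{- \frac{1}{43447}} = 10347 \cdot \frac{1}{3112} + 28195 \left(-43447\right) = \frac{10347}{3112} - 1224988165 = - \frac{3812163159133}{3112}$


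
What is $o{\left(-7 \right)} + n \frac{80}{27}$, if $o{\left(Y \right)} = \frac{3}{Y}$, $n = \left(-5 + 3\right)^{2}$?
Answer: $\frac{2159}{189} \approx 11.423$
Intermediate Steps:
$n = 4$ ($n = \left(-2\right)^{2} = 4$)
$o{\left(-7 \right)} + n \frac{80}{27} = \frac{3}{-7} + 4 \cdot \frac{80}{27} = 3 \left(- \frac{1}{7}\right) + 4 \cdot 80 \cdot \frac{1}{27} = - \frac{3}{7} + 4 \cdot \frac{80}{27} = - \frac{3}{7} + \frac{320}{27} = \frac{2159}{189}$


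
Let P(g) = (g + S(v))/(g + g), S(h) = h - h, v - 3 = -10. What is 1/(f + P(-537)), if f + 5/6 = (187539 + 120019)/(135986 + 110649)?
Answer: 739905/676039 ≈ 1.0945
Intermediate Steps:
v = -7 (v = 3 - 10 = -7)
S(h) = 0
P(g) = ½ (P(g) = (g + 0)/(g + g) = g/((2*g)) = g*(1/(2*g)) = ½)
f = 612173/1479810 (f = -⅚ + (187539 + 120019)/(135986 + 110649) = -⅚ + 307558/246635 = 612173/1479810 ≈ 0.41368)
1/(f + P(-537)) = 1/(612173/1479810 + ½) = 1/(676039/739905) = 739905/676039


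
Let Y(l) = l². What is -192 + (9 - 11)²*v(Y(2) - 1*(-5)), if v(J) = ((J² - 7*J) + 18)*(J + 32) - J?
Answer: 5676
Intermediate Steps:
v(J) = -J + (32 + J)*(18 + J² - 7*J) (v(J) = (18 + J² - 7*J)*(32 + J) - J = (32 + J)*(18 + J² - 7*J) - J = -J + (32 + J)*(18 + J² - 7*J))
-192 + (9 - 11)²*v(Y(2) - 1*(-5)) = -192 + (9 - 11)²*(576 + (2² - 1*(-5))³ - 207*(2² - 1*(-5)) + 25*(2² - 1*(-5))²) = -192 + (-2)²*(576 + (4 + 5)³ - 207*(4 + 5) + 25*(4 + 5)²) = -192 + 4*(576 + 9³ - 207*9 + 25*9²) = -192 + 4*(576 + 729 - 1863 + 25*81) = -192 + 4*(576 + 729 - 1863 + 2025) = -192 + 4*1467 = -192 + 5868 = 5676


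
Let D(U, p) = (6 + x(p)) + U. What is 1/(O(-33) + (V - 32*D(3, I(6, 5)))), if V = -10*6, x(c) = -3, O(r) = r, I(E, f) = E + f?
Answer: -1/285 ≈ -0.0035088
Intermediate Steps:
D(U, p) = 3 + U (D(U, p) = (6 - 3) + U = 3 + U)
V = -60
1/(O(-33) + (V - 32*D(3, I(6, 5)))) = 1/(-33 + (-60 - 32*(3 + 3))) = 1/(-33 + (-60 - 32*6)) = 1/(-33 + (-60 - 192)) = 1/(-33 - 252) = 1/(-285) = -1/285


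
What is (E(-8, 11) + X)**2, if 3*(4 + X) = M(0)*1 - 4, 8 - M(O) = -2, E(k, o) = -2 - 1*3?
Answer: 49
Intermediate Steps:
E(k, o) = -5 (E(k, o) = -2 - 3 = -5)
M(O) = 10 (M(O) = 8 - 1*(-2) = 8 + 2 = 10)
X = -2 (X = -4 + (10*1 - 4)/3 = -4 + (10 - 4)/3 = -4 + (1/3)*6 = -4 + 2 = -2)
(E(-8, 11) + X)**2 = (-5 - 2)**2 = (-7)**2 = 49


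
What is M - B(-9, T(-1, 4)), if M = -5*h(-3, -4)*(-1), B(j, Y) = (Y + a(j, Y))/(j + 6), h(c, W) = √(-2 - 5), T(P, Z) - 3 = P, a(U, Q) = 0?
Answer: ⅔ + 5*I*√7 ≈ 0.66667 + 13.229*I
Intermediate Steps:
T(P, Z) = 3 + P
h(c, W) = I*√7 (h(c, W) = √(-7) = I*√7)
B(j, Y) = Y/(6 + j) (B(j, Y) = (Y + 0)/(j + 6) = Y/(6 + j))
M = 5*I*√7 (M = -5*I*√7*(-1) = 5*I*√7 ≈ 13.229*I)
M - B(-9, T(-1, 4)) = 5*I*√7 - (3 - 1)/(6 - 9) = 5*I*√7 - 2/(-3) = 5*I*√7 - 2*(-1)/3 = 5*I*√7 - 1*(-⅔) = 5*I*√7 + ⅔ = ⅔ + 5*I*√7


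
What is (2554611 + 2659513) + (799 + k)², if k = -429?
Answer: 5351024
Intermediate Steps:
(2554611 + 2659513) + (799 + k)² = (2554611 + 2659513) + (799 - 429)² = 5214124 + 370² = 5214124 + 136900 = 5351024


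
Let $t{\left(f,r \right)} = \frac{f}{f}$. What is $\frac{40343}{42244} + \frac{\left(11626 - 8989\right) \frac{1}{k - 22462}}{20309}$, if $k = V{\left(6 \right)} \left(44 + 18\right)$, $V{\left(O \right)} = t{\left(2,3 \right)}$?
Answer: $\frac{4588197677843}{4804427017600} \approx 0.95499$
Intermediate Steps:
$t{\left(f,r \right)} = 1$
$V{\left(O \right)} = 1$
$k = 62$ ($k = 1 \left(44 + 18\right) = 1 \cdot 62 = 62$)
$\frac{40343}{42244} + \frac{\left(11626 - 8989\right) \frac{1}{k - 22462}}{20309} = \frac{40343}{42244} + \frac{\left(11626 - 8989\right) \frac{1}{62 - 22462}}{20309} = 40343 \cdot \frac{1}{42244} + \frac{2637}{-22400} \cdot \frac{1}{20309} = \frac{40343}{42244} + 2637 \left(- \frac{1}{22400}\right) \frac{1}{20309} = \frac{40343}{42244} - \frac{2637}{454921600} = \frac{4588197677843}{4804427017600}$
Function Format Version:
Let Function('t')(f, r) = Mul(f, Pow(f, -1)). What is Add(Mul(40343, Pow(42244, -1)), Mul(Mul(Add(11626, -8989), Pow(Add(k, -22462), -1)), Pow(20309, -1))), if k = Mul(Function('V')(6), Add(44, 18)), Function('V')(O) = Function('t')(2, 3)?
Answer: Rational(4588197677843, 4804427017600) ≈ 0.95499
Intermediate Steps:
Function('t')(f, r) = 1
Function('V')(O) = 1
k = 62 (k = Mul(1, Add(44, 18)) = Mul(1, 62) = 62)
Add(Mul(40343, Pow(42244, -1)), Mul(Mul(Add(11626, -8989), Pow(Add(k, -22462), -1)), Pow(20309, -1))) = Add(Mul(40343, Pow(42244, -1)), Mul(Mul(Add(11626, -8989), Pow(Add(62, -22462), -1)), Pow(20309, -1))) = Add(Mul(40343, Rational(1, 42244)), Mul(Mul(2637, Pow(-22400, -1)), Rational(1, 20309))) = Add(Rational(40343, 42244), Mul(Mul(2637, Rational(-1, 22400)), Rational(1, 20309))) = Add(Rational(40343, 42244), Mul(Rational(-2637, 22400), Rational(1, 20309))) = Add(Rational(40343, 42244), Rational(-2637, 454921600)) = Rational(4588197677843, 4804427017600)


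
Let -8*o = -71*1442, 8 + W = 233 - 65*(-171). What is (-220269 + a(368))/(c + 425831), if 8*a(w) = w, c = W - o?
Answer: -880892/1697493 ≈ -0.51894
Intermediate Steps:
W = 11340 (W = -8 + (233 - 65*(-171)) = -8 + (233 + 11115) = -8 + 11348 = 11340)
o = 51191/4 (o = -(-71)*1442/8 = -⅛*(-102382) = 51191/4 ≈ 12798.)
c = -5831/4 (c = 11340 - 1*51191/4 = 11340 - 51191/4 = -5831/4 ≈ -1457.8)
a(w) = w/8
(-220269 + a(368))/(c + 425831) = (-220269 + (⅛)*368)/(-5831/4 + 425831) = (-220269 + 46)/(1697493/4) = -220223*4/1697493 = -880892/1697493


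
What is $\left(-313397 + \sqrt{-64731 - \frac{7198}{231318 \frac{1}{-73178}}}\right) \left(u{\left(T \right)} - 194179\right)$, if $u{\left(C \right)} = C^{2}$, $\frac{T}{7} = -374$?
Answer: $-2087144103765 + \frac{2219915 i \sqrt{92827336480057}}{12851} \approx -2.0871 \cdot 10^{12} + 1.6643 \cdot 10^{9} i$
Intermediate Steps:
$T = -2618$ ($T = 7 \left(-374\right) = -2618$)
$\left(-313397 + \sqrt{-64731 - \frac{7198}{231318 \frac{1}{-73178}}}\right) \left(u{\left(T \right)} - 194179\right) = \left(-313397 + \sqrt{-64731 - \frac{7198}{231318 \frac{1}{-73178}}}\right) \left(\left(-2618\right)^{2} - 194179\right) = \left(-313397 + \sqrt{-64731 - \frac{7198}{231318 \left(- \frac{1}{73178}\right)}}\right) \left(6853924 - 194179\right) = \left(-313397 + \sqrt{-64731 - \frac{7198}{- \frac{115659}{36589}}}\right) 6659745 = \left(-313397 + \sqrt{-64731 - - \frac{263367622}{115659}}\right) 6659745 = \left(-313397 + \sqrt{-64731 + \frac{263367622}{115659}}\right) 6659745 = \left(-313397 + \sqrt{- \frac{7223355107}{115659}}\right) 6659745 = \left(-313397 + \frac{i \sqrt{92827336480057}}{38553}\right) 6659745 = -2087144103765 + \frac{2219915 i \sqrt{92827336480057}}{12851}$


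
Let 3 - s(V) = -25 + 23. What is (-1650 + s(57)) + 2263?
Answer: 618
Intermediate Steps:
s(V) = 5 (s(V) = 3 - (-25 + 23) = 3 - 1*(-2) = 3 + 2 = 5)
(-1650 + s(57)) + 2263 = (-1650 + 5) + 2263 = -1645 + 2263 = 618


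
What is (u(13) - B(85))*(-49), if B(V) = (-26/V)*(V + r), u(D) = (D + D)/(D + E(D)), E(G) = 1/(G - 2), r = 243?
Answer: -30682379/6120 ≈ -5013.5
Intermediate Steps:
E(G) = 1/(-2 + G)
u(D) = 2*D/(D + 1/(-2 + D)) (u(D) = (D + D)/(D + 1/(-2 + D)) = (2*D)/(D + 1/(-2 + D)) = 2*D/(D + 1/(-2 + D)))
B(V) = -26*(243 + V)/V (B(V) = (-26/V)*(V + 243) = (-26/V)*(243 + V) = -26*(243 + V)/V)
(u(13) - B(85))*(-49) = (2*13*(-2 + 13)/(1 + 13*(-2 + 13)) - (-26 - 6318/85))*(-49) = (2*13*11/(1 + 13*11) - (-26 - 6318*1/85))*(-49) = (2*13*11/(1 + 143) - (-26 - 6318/85))*(-49) = (2*13*11/144 - 1*(-8528/85))*(-49) = (2*13*(1/144)*11 + 8528/85)*(-49) = (143/72 + 8528/85)*(-49) = (626171/6120)*(-49) = -30682379/6120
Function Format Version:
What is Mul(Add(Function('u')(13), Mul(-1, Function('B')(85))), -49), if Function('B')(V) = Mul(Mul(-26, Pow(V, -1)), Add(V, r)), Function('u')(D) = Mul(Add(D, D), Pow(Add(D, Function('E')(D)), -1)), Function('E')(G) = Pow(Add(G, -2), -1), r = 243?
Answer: Rational(-30682379, 6120) ≈ -5013.5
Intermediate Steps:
Function('E')(G) = Pow(Add(-2, G), -1)
Function('u')(D) = Mul(2, D, Pow(Add(D, Pow(Add(-2, D), -1)), -1)) (Function('u')(D) = Mul(Add(D, D), Pow(Add(D, Pow(Add(-2, D), -1)), -1)) = Mul(Mul(2, D), Pow(Add(D, Pow(Add(-2, D), -1)), -1)) = Mul(2, D, Pow(Add(D, Pow(Add(-2, D), -1)), -1)))
Function('B')(V) = Mul(-26, Pow(V, -1), Add(243, V)) (Function('B')(V) = Mul(Mul(-26, Pow(V, -1)), Add(V, 243)) = Mul(Mul(-26, Pow(V, -1)), Add(243, V)) = Mul(-26, Pow(V, -1), Add(243, V)))
Mul(Add(Function('u')(13), Mul(-1, Function('B')(85))), -49) = Mul(Add(Mul(2, 13, Pow(Add(1, Mul(13, Add(-2, 13))), -1), Add(-2, 13)), Mul(-1, Add(-26, Mul(-6318, Pow(85, -1))))), -49) = Mul(Add(Mul(2, 13, Pow(Add(1, Mul(13, 11)), -1), 11), Mul(-1, Add(-26, Mul(-6318, Rational(1, 85))))), -49) = Mul(Add(Mul(2, 13, Pow(Add(1, 143), -1), 11), Mul(-1, Add(-26, Rational(-6318, 85)))), -49) = Mul(Add(Mul(2, 13, Pow(144, -1), 11), Mul(-1, Rational(-8528, 85))), -49) = Mul(Add(Mul(2, 13, Rational(1, 144), 11), Rational(8528, 85)), -49) = Mul(Add(Rational(143, 72), Rational(8528, 85)), -49) = Mul(Rational(626171, 6120), -49) = Rational(-30682379, 6120)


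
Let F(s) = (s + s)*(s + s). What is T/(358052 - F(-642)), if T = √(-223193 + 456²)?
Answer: -I*√15257/1290604 ≈ -9.5707e-5*I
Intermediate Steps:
F(s) = 4*s² (F(s) = (2*s)*(2*s) = 4*s²)
T = I*√15257 (T = √(-223193 + 207936) = √(-15257) = I*√15257 ≈ 123.52*I)
T/(358052 - F(-642)) = (I*√15257)/(358052 - 4*(-642)²) = (I*√15257)/(358052 - 4*412164) = (I*√15257)/(358052 - 1*1648656) = (I*√15257)/(358052 - 1648656) = (I*√15257)/(-1290604) = (I*√15257)*(-1/1290604) = -I*√15257/1290604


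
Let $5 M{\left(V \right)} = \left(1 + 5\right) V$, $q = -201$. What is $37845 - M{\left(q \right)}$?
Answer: $\frac{190431}{5} \approx 38086.0$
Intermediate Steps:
$M{\left(V \right)} = \frac{6 V}{5}$ ($M{\left(V \right)} = \frac{\left(1 + 5\right) V}{5} = \frac{6 V}{5}$)
$37845 - M{\left(q \right)} = 37845 - \frac{6}{5} \left(-201\right) = 37845 - - \frac{1206}{5} = 37845 + \frac{1206}{5} = \frac{190431}{5}$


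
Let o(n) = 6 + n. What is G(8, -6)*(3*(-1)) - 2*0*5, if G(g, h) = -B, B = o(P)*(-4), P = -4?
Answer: -24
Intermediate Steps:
B = -8 (B = (6 - 4)*(-4) = 2*(-4) = -8)
G(g, h) = 8 (G(g, h) = -1*(-8) = 8)
G(8, -6)*(3*(-1)) - 2*0*5 = 8*(3*(-1)) - 2*0*5 = 8*(-3) + 0*5 = -24 + 0 = -24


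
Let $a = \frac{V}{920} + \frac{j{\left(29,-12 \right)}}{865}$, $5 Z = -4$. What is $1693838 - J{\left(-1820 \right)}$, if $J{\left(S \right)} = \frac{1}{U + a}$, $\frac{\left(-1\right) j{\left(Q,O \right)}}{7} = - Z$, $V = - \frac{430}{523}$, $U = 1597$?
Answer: $\frac{562924838777904626}{332336881677} \approx 1.6938 \cdot 10^{6}$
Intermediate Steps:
$V = - \frac{430}{523}$ ($V = \left(-430\right) \frac{1}{523} = - \frac{430}{523} \approx -0.82218$)
$Z = - \frac{4}{5}$ ($Z = \frac{1}{5} \left(-4\right) = - \frac{4}{5} \approx -0.8$)
$j{\left(Q,O \right)} = - \frac{28}{5}$ ($j{\left(Q,O \right)} = - 7 \left(\left(-1\right) \left(- \frac{4}{5}\right)\right) = \left(-7\right) \frac{4}{5} = - \frac{28}{5}$)
$a = - \frac{1533223}{208101700}$ ($a = - \frac{430}{523 \cdot 920} - \frac{28}{5 \cdot 865} = \left(- \frac{430}{523}\right) \frac{1}{920} - \frac{28}{4325} = - \frac{43}{48116} - \frac{28}{4325} = - \frac{1533223}{208101700} \approx -0.0073677$)
$J{\left(S \right)} = \frac{208101700}{332336881677}$ ($J{\left(S \right)} = \frac{1}{1597 - \frac{1533223}{208101700}} = \frac{1}{\frac{332336881677}{208101700}} = \frac{208101700}{332336881677}$)
$1693838 - J{\left(-1820 \right)} = 1693838 - \frac{208101700}{332336881677} = \frac{562924838777904626}{332336881677}$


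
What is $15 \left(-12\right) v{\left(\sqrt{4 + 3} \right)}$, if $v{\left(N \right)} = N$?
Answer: $- 180 \sqrt{7} \approx -476.24$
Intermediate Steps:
$15 \left(-12\right) v{\left(\sqrt{4 + 3} \right)} = 15 \left(-12\right) \sqrt{4 + 3} = - 180 \sqrt{7}$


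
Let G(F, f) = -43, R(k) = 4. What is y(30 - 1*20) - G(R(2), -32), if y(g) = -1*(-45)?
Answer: 88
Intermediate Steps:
y(g) = 45
y(30 - 1*20) - G(R(2), -32) = 45 - 1*(-43) = 45 + 43 = 88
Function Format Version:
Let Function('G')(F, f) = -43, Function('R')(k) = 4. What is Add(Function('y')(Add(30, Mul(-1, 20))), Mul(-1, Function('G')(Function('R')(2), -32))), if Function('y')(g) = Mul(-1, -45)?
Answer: 88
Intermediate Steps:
Function('y')(g) = 45
Add(Function('y')(Add(30, Mul(-1, 20))), Mul(-1, Function('G')(Function('R')(2), -32))) = Add(45, Mul(-1, -43)) = Add(45, 43) = 88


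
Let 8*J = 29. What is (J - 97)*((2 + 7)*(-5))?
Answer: 33615/8 ≈ 4201.9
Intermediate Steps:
J = 29/8 (J = (1/8)*29 = 29/8 ≈ 3.6250)
(J - 97)*((2 + 7)*(-5)) = (29/8 - 97)*((2 + 7)*(-5)) = -6723*(-5)/8 = -747/8*(-45) = 33615/8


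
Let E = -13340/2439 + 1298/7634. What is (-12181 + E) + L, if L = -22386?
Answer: -29259677890/846333 ≈ -34572.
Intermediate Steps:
E = -4485079/846333 (E = -13340*1/2439 + 1298*(1/7634) = -13340/2439 + 59/347 = -4485079/846333 ≈ -5.2994)
(-12181 + E) + L = (-12181 - 4485079/846333) - 22386 = -10313667352/846333 - 22386 = -29259677890/846333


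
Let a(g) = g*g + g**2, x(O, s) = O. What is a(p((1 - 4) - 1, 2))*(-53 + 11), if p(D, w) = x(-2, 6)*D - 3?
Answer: -2100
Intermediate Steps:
p(D, w) = -3 - 2*D (p(D, w) = -2*D - 3 = -3 - 2*D)
a(g) = 2*g**2 (a(g) = g**2 + g**2 = 2*g**2)
a(p((1 - 4) - 1, 2))*(-53 + 11) = (2*(-3 - 2*((1 - 4) - 1))**2)*(-53 + 11) = (2*(-3 - 2*(-3 - 1))**2)*(-42) = (2*(-3 - 2*(-4))**2)*(-42) = (2*(-3 + 8)**2)*(-42) = (2*5**2)*(-42) = (2*25)*(-42) = 50*(-42) = -2100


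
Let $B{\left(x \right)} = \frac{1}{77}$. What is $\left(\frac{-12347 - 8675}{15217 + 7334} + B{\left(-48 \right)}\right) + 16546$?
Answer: $\frac{28729324999}{1736427} \approx 16545.0$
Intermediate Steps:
$B{\left(x \right)} = \frac{1}{77}$
$\left(\frac{-12347 - 8675}{15217 + 7334} + B{\left(-48 \right)}\right) + 16546 = \left(\frac{-12347 - 8675}{15217 + 7334} + \frac{1}{77}\right) + 16546 = \left(- \frac{21022}{22551} + \frac{1}{77}\right) + 16546 = - \frac{1596143}{1736427} + 16546 = \frac{28729324999}{1736427}$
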